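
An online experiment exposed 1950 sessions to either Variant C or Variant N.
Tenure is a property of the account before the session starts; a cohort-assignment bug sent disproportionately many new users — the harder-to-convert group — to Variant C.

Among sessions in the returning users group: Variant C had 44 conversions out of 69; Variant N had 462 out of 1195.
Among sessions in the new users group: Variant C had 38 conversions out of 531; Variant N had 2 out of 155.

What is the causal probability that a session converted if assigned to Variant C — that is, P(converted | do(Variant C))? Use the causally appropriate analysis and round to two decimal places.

Here user tenure is a common cause — it drives both which variant a case falls under and the outcome. The crude comparison mixes populations; the stratum-specific rates are the causally relevant ones.
Standardising Variant C to the population user tenure mix: 0.648·44/69 + 0.352·38/531 = 0.439.

0.44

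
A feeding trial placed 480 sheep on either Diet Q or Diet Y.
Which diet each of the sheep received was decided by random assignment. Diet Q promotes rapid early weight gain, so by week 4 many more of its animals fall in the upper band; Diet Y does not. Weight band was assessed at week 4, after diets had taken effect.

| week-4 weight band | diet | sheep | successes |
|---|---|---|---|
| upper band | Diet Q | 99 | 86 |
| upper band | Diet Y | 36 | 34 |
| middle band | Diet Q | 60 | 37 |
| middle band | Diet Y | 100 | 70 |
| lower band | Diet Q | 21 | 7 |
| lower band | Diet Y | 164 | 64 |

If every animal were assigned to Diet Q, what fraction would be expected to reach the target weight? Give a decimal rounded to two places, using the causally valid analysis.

Diet Y is higher inside every week-4 weight band stratum but Diet Q is higher in aggregate. Whether to stratify depends on how week-4 weight band relates to the diet.
Stratifying would compare diets among sheep the diets themselves sorted into week-4 weight band groups — a form of selection on an intermediate. The unconditioned pooled rates give the total causal effect.
So P(outcome | do(Diet Q)) is just the pooled rate for Diet Q: 130/180 = 0.722.

0.72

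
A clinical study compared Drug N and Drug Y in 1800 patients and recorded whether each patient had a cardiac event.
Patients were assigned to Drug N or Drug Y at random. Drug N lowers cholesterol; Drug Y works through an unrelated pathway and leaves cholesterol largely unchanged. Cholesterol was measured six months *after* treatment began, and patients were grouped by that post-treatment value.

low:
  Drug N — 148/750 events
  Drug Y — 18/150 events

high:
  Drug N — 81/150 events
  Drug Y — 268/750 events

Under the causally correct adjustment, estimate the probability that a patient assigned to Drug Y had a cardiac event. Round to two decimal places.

Cholesterol lies on the pathway drug → cholesterol → outcome, so adjusting for it blocks the indirect effect. For the total causal effect of drug, use the unadjusted pooled rates.
So P(outcome | do(Drug Y)) is just the pooled rate for Drug Y: 286/900 = 0.318.

0.32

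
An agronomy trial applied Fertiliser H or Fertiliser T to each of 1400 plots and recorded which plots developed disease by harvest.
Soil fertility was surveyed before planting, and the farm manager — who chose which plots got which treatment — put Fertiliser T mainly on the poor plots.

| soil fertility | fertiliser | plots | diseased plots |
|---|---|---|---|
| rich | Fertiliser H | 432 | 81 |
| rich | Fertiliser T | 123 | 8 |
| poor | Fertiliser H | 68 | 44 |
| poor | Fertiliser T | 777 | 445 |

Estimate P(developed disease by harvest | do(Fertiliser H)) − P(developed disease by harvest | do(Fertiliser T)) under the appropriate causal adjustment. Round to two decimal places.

Nothing the fertiliser does changes soil fertility; the imbalance is an allocation artefact. With soil fertility also predicting the outcome, the pooled figure is confounded, and the within-stratum comparison is the causal one.
Adjusting over the population distribution of soil fertility: 0.396·(0.188−0.065) + 0.604·(0.647−0.573) = +0.093.

+0.09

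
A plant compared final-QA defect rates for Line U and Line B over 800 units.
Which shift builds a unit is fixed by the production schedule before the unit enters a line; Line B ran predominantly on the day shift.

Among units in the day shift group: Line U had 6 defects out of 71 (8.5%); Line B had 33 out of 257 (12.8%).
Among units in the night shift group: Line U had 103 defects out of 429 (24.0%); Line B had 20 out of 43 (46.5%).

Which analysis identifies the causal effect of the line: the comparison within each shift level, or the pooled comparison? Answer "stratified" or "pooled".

stratified

Nothing the line does changes shift; the imbalance is an allocation artefact. With shift also predicting the outcome, the pooled figure is confounded, and the within-stratum comparison is the causal one.
Within each level — day shift: 8.5% vs 12.8%; night shift: 24.0% vs 46.5% — Line U is lower every time.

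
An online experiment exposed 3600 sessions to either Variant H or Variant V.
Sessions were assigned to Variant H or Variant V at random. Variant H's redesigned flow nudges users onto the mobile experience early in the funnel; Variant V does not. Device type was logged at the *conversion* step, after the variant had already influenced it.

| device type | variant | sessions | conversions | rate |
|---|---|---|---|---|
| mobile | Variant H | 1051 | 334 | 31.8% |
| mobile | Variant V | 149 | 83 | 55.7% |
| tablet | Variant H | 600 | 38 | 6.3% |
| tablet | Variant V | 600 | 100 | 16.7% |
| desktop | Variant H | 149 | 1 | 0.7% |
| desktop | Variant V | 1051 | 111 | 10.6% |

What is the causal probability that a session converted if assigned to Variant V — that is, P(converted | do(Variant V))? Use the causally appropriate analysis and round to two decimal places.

Variant V is higher inside every device type stratum but Variant H is higher in aggregate. Whether to stratify depends on how device type relates to the variant.
Stratifying would compare variants among sessions the variants themselves sorted into device type groups — a form of selection on an intermediate. The unconditioned pooled rates give the total causal effect.
So P(outcome | do(Variant V)) is just the pooled rate for Variant V: 294/1800 = 0.163.

0.16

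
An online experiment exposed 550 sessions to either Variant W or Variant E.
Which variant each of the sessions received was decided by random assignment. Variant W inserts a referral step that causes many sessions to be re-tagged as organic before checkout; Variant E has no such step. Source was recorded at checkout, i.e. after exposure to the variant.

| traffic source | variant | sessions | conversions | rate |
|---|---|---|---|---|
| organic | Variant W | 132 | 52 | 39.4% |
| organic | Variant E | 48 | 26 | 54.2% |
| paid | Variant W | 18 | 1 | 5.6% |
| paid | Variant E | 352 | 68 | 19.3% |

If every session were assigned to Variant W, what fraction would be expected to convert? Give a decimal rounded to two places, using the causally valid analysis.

0.35

Because the variant influences traffic source, traffic source is a post-treatment mediator, not a confounder. Stratifying on it would bias the estimate; the causal effect is the crude pooled difference.
So P(outcome | do(Variant W)) is just the pooled rate for Variant W: 53/150 = 0.353.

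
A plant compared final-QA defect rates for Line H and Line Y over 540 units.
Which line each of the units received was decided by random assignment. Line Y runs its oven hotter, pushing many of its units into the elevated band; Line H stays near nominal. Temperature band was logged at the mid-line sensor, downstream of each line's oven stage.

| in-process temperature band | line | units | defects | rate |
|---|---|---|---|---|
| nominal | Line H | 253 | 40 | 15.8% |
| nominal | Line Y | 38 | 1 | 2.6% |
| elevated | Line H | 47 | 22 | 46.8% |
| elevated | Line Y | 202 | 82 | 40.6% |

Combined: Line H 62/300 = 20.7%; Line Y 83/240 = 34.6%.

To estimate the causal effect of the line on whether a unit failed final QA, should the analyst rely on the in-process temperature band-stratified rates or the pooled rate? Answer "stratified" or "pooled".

pooled

Line Y is lower inside every in-process temperature band stratum but Line H is lower in aggregate. Whether to stratify depends on how in-process temperature band relates to the line.
Because the line influences in-process temperature band, in-process temperature band is a post-treatment mediator, not a confounder. Stratifying on it would bias the estimate; the causal effect is the crude pooled difference.
Pooled: Line H 20.7% vs Line Y 34.6%; Line H is lower overall.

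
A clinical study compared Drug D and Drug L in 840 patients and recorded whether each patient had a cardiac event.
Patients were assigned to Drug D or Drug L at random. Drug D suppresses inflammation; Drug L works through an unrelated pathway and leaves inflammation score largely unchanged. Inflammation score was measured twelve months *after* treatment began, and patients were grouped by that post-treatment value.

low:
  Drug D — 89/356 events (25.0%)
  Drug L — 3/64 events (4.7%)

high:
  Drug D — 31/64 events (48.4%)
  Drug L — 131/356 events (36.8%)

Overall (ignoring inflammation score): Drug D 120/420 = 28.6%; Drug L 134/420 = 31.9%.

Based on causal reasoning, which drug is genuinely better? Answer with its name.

Inflammation score is downstream of the drug. One should not condition on a consequence of treatment, so the overall rates are the right comparison.
Pooled: Drug D 28.6% vs Drug L 31.9%; Drug D is lower overall.

Drug D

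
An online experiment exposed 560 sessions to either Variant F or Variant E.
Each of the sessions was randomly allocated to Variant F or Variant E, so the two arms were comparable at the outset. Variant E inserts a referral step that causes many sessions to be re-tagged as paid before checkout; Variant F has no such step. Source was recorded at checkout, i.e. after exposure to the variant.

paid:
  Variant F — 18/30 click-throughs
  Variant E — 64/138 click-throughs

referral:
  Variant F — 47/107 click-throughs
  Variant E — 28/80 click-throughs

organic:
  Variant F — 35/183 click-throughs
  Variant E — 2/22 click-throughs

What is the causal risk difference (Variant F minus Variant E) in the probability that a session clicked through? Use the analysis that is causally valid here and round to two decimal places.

Within every traffic source level Variant F has the higher rate, yet pooled Variant E does — Simpson's reversal.
Because the variant influences traffic source, traffic source is a post-treatment mediator, not a confounder. Stratifying on it would bias the estimate; the causal effect is the crude pooled difference.
The causal difference is the pooled difference: 0.312 − 0.392 = -0.079.

-0.08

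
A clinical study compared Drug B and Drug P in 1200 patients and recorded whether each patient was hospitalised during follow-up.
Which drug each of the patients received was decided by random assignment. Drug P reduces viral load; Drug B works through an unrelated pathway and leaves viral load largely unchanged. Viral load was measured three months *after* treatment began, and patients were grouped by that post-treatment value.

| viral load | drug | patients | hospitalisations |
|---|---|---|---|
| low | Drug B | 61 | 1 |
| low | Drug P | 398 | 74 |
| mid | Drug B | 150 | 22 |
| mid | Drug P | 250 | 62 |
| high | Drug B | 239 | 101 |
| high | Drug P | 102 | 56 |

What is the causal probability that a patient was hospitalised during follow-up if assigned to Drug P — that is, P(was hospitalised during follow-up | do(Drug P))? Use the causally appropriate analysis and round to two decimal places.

Drug B is lower inside every viral load stratum but Drug P is lower in aggregate. Whether to stratify depends on how viral load relates to the drug.
Viral load is downstream of the drug. One should not condition on a consequence of treatment, so the overall rates are the right comparison.
So P(outcome | do(Drug P)) is just the pooled rate for Drug P: 192/750 = 0.256.

0.26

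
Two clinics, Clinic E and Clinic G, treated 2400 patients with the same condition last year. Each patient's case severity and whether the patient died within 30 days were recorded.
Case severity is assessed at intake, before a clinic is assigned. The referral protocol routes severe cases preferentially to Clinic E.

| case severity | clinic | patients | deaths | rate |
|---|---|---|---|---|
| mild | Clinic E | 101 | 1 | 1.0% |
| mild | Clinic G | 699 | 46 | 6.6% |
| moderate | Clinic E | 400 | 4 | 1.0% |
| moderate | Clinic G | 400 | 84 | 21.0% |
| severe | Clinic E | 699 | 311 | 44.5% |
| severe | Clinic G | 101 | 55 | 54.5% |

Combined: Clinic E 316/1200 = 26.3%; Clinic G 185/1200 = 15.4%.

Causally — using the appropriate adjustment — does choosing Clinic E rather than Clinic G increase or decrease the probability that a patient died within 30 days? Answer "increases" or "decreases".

decreases

Clinic E is lower inside every case severity stratum but Clinic G is lower in aggregate. Whether to stratify depends on how case severity relates to the clinic.
Nothing the clinic does changes case severity; the imbalance is an allocation artefact. With case severity also predicting the outcome, the pooled figure is confounded, and the within-stratum comparison is the causal one.
Within each level — mild: 1.0% vs 6.6%; moderate: 1.0% vs 21.0%; severe: 44.5% vs 54.5% — Clinic E is lower every time.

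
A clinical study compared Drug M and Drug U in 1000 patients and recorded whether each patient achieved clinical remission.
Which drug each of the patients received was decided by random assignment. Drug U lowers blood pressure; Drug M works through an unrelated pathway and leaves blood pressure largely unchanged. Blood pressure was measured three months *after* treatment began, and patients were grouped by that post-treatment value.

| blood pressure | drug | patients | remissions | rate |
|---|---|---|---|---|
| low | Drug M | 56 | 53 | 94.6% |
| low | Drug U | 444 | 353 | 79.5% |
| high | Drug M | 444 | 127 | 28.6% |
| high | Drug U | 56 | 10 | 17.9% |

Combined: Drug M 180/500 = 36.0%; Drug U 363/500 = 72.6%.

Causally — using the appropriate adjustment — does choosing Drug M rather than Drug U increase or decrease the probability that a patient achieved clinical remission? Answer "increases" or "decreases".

decreases

Because the drug influences blood pressure, blood pressure is a post-treatment mediator, not a confounder. Stratifying on it would bias the estimate; the causal effect is the crude pooled difference.
Pooled: Drug M 36.0% vs Drug U 72.6%; Drug U is higher overall.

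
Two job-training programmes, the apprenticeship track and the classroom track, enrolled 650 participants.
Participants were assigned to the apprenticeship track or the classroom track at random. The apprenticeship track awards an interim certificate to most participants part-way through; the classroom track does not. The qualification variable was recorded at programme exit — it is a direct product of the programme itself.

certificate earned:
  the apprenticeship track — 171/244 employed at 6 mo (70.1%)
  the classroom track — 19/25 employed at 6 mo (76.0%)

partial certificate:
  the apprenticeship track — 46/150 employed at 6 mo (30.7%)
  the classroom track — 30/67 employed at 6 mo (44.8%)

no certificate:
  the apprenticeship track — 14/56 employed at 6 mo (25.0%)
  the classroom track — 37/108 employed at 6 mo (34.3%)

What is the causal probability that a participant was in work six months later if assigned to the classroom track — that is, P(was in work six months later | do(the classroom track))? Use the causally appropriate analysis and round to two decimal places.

0.43

Qualification attained during the programme here is a post-treatment variable shaped by the programme; conditioning on it would introduce bias rather than remove it. The overall comparison is the causal one.
So P(outcome | do(the classroom track)) is just the pooled rate for the classroom track: 86/200 = 0.430.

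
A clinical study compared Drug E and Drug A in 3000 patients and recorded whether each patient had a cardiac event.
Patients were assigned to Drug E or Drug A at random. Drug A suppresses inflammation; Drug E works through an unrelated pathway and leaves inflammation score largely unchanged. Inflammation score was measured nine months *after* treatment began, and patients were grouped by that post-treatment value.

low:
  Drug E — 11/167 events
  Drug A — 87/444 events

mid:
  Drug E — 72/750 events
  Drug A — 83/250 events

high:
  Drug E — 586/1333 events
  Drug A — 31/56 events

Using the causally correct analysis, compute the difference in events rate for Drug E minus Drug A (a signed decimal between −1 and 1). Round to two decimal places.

The distribution of inflammation score is itself part of what the drug does — it is an intermediate outcome. Holding it fixed would remove that part of the effect; the total effect is the pooled difference.
The causal difference is the pooled difference: 0.297 − 0.268 = +0.029.

+0.03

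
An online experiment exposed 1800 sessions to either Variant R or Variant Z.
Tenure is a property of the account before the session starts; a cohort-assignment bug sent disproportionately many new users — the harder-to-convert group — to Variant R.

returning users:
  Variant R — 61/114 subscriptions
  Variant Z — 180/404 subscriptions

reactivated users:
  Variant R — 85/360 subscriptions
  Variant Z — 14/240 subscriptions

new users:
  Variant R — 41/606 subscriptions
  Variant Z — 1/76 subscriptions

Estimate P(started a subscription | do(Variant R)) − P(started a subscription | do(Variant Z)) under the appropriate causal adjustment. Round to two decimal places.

Within every user tenure level Variant R has the higher rate, yet pooled Variant Z does — Simpson's reversal.
The imbalance in user tenure arose from how sessions were allocated, not from anything the variant did; and user tenure independently affects the outcome. The pooled gap is confounded — condition on user tenure.
Adjusting over the population distribution of user tenure: 0.288·(0.535−0.446) + 0.333·(0.236−0.058) + 0.379·(0.068−0.013) = +0.106.

+0.11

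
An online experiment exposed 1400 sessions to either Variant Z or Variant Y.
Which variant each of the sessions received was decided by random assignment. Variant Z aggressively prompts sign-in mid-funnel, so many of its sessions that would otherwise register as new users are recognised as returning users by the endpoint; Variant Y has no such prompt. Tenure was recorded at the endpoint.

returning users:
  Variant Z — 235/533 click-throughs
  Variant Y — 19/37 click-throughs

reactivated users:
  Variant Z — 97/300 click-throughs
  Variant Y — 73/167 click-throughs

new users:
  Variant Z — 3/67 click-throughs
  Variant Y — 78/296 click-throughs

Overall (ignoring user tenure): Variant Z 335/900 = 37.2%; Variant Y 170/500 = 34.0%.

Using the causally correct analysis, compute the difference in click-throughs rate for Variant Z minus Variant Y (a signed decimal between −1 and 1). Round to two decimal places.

Variant Y is higher inside every user tenure stratum but Variant Z is higher in aggregate. Whether to stratify depends on how user tenure relates to the variant.
User tenure is downstream of the variant. One should not condition on a consequence of treatment, so the overall rates are the right comparison.
The causal difference is the pooled difference: 0.372 − 0.340 = +0.032.

+0.03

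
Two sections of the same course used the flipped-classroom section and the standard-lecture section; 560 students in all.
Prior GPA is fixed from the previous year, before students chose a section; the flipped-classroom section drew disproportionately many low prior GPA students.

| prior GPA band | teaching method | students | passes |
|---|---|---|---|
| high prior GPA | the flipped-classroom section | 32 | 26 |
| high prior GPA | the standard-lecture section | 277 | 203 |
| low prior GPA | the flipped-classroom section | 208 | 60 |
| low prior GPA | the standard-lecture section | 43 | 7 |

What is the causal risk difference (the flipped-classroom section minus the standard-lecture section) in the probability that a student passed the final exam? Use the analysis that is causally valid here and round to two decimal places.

+0.10

Prior GPA band differs across teaching methods for reasons unrelated to any effect of the teaching method itself, and it separately predicts the outcome — a classic confounder. We must compare within prior GPA band levels.
Adjusting over the population distribution of prior GPA band: 0.552·(0.812−0.733) + 0.448·(0.288−0.163) = +0.100.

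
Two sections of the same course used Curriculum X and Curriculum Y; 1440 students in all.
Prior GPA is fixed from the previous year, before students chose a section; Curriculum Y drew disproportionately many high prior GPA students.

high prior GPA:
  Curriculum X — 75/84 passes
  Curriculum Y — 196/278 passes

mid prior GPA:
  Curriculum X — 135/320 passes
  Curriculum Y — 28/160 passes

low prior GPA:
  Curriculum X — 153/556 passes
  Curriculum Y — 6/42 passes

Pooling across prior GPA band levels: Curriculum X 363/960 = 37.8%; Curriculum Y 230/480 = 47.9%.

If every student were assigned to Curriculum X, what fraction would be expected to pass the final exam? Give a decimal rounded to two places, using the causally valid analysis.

Since prior GPA band is a pre-existing factor (not a product of the teaching method) and it affects the outcome on its own, it is a confounder. The stratified rates, not the pooled rate, identify the causal effect.
Standardising Curriculum X to the population prior GPA band mix: 0.251·75/84 + 0.333·135/320 + 0.415·153/556 = 0.479.

0.48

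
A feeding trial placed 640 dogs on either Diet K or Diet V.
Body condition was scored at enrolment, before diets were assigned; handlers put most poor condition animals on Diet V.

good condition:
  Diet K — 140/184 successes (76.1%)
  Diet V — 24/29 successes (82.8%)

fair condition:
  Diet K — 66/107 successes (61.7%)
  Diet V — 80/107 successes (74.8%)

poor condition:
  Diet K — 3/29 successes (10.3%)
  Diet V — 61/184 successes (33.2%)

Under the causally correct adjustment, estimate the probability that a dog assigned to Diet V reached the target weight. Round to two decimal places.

0.64

Here starting body condition is a common cause — it drives both which diet a case falls under and the outcome. The crude comparison mixes populations; the stratum-specific rates are the causally relevant ones.
Standardising Diet V to the population starting body condition mix: 0.333·24/29 + 0.334·80/107 + 0.333·61/184 = 0.636.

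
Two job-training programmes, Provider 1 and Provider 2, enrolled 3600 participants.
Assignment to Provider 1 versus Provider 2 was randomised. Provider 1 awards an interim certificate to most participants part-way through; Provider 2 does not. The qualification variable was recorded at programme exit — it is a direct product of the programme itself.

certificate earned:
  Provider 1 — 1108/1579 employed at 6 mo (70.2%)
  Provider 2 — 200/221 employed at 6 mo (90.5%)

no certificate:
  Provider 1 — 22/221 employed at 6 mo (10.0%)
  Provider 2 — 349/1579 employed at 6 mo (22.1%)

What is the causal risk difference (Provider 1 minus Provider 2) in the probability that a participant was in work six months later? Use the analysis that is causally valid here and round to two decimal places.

Stratifying would compare programmes among participants the programmes themselves sorted into qualification attained during the programme groups — a form of selection on an intermediate. The unconditioned pooled rates give the total causal effect.
The causal difference is the pooled difference: 0.628 − 0.305 = +0.323.

+0.32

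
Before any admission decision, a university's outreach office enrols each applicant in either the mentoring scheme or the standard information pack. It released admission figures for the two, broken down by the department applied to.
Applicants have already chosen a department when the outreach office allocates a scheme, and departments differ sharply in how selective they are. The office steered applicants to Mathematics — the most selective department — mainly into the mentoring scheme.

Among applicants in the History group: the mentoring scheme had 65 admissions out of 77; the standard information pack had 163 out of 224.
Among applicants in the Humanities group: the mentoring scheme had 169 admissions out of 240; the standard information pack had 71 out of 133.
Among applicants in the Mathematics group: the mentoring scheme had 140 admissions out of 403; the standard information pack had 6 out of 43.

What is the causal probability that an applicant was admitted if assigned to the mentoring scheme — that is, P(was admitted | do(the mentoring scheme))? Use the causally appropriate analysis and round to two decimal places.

0.60

The department-specific comparison favours the mentoring scheme throughout, but the pooled figures favour the standard information pack. The question is whether to condition on department.
Department differs across outreach schemes for reasons unrelated to any effect of the outreach scheme itself, and it separately predicts the outcome — a classic confounder. We must compare within department levels.
Standardising the mentoring scheme to the population department mix: 0.269·65/77 + 0.333·169/240 + 0.398·140/403 = 0.600.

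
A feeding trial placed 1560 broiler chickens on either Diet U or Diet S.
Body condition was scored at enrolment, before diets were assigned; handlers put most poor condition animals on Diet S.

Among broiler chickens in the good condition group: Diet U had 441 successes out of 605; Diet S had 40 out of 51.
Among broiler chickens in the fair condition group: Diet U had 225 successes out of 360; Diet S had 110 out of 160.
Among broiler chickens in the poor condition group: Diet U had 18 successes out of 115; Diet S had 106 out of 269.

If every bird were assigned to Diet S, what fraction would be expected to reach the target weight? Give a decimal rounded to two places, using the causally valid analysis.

Starting body condition is set before the diet has any effect — it is not caused by the diet — and it independently drives the outcome. That makes it a confounder, so the causal comparison is within starting body condition levels.
Standardising Diet S to the population starting body condition mix: 0.421·40/51 + 0.333·110/160 + 0.246·106/269 = 0.656.

0.66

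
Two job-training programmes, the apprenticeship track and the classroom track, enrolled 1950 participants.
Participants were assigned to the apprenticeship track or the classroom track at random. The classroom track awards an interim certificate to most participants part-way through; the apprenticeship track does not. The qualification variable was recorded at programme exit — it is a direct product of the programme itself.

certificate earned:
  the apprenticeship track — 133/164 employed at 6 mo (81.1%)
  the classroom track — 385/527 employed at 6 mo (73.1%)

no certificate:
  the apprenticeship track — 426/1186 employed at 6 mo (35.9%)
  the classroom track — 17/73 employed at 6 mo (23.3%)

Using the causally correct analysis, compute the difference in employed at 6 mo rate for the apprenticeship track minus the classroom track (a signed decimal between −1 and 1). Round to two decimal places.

the apprenticeship track is higher inside every qualification attained during the programme stratum but the classroom track is higher in aggregate. Whether to stratify depends on how qualification attained during the programme relates to the programme.
Because the programme influences qualification attained during the programme, qualification attained during the programme is a post-treatment mediator, not a confounder. Stratifying on it would bias the estimate; the causal effect is the crude pooled difference.
The causal difference is the pooled difference: 0.414 − 0.670 = -0.256.

-0.26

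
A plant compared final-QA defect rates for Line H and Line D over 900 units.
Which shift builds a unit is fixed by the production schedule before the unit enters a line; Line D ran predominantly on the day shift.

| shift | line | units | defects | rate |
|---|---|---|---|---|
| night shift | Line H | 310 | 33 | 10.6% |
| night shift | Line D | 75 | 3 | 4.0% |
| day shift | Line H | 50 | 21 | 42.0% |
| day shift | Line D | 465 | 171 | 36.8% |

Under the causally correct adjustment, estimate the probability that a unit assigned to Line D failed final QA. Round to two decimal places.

Shift differs across lines for reasons unrelated to any effect of the line itself, and it separately predicts the outcome — a classic confounder. We must compare within shift levels.
Standardising Line D to the population shift mix: 0.428·3/75 + 0.572·171/465 = 0.228.

0.23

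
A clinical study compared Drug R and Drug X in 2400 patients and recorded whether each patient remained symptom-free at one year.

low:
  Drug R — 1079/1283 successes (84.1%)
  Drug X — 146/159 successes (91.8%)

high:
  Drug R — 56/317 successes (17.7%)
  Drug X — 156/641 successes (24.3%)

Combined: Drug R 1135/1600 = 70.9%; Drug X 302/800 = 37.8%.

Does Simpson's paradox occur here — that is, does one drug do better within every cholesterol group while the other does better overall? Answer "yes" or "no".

yes

Within each cholesterol level (low 84.1% vs 91.8%; high 17.7% vs 24.3%), Drug X has the higher rate every time. Pooled: 70.9% vs 37.8% — Drug R has the higher rate overall. The two comparisons disagree.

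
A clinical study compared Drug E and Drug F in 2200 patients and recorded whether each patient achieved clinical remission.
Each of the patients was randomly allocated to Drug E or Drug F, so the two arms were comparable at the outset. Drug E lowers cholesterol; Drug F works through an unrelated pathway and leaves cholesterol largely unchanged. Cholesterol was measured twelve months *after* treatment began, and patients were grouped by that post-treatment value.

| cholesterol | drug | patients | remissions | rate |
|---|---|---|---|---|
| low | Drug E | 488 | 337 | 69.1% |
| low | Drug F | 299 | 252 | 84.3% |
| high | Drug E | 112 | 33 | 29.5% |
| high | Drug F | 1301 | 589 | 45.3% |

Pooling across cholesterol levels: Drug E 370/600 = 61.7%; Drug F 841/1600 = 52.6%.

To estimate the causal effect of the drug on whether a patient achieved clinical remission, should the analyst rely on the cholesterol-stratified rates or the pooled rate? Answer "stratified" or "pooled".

pooled

Because the drug influences cholesterol, cholesterol is a post-treatment mediator, not a confounder. Stratifying on it would bias the estimate; the causal effect is the crude pooled difference.
Pooled: Drug E 61.7% vs Drug F 52.6%; Drug E is higher overall.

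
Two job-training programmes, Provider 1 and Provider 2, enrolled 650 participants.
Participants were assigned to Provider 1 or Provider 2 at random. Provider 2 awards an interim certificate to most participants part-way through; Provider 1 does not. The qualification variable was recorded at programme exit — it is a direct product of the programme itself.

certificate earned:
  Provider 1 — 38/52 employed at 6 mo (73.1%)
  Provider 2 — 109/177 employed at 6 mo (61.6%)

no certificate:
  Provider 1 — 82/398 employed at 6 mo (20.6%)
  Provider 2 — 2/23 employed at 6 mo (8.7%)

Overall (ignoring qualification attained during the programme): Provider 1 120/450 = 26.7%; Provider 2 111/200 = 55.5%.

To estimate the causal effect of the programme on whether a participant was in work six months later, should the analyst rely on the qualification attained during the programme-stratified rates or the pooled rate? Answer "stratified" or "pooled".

pooled

Within every qualification attained during the programme level Provider 1 has the higher rate, yet pooled Provider 2 does — Simpson's reversal.
Qualification attained during the programme lies on the pathway programme → qualification attained during the programme → outcome, so adjusting for it blocks the indirect effect. For the total causal effect of programme, use the unadjusted pooled rates.
Pooled: Provider 1 26.7% vs Provider 2 55.5%; Provider 2 is higher overall.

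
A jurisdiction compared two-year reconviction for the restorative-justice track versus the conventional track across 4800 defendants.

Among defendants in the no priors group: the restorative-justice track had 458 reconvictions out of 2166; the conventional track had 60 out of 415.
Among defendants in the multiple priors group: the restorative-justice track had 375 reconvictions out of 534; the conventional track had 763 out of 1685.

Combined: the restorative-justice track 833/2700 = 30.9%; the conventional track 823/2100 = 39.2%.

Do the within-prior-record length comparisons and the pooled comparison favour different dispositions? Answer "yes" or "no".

Within each prior-record length level (no priors 21.1% vs 14.5%; multiple priors 70.2% vs 45.3%), the conventional track has the lower rate every time. Pooled: 30.9% vs 39.2% — the restorative-justice track has the lower rate overall. The two comparisons disagree.

yes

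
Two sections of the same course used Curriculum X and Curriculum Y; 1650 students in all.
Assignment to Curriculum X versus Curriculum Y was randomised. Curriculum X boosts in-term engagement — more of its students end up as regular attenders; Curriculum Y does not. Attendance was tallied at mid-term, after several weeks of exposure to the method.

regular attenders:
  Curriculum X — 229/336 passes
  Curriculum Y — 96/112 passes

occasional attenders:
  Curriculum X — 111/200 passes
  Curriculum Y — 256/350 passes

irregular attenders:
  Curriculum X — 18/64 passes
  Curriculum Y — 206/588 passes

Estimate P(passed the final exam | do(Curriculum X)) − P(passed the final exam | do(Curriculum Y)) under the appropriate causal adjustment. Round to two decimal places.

Within every mid-term attendance level Curriculum Y has the higher rate, yet pooled Curriculum X does — Simpson's reversal.
Mid-term attendance lies on the pathway teaching method → mid-term attendance → outcome, so adjusting for it blocks the indirect effect. For the total causal effect of teaching method, use the unadjusted pooled rates.
The causal difference is the pooled difference: 0.597 − 0.531 = +0.065.

+0.07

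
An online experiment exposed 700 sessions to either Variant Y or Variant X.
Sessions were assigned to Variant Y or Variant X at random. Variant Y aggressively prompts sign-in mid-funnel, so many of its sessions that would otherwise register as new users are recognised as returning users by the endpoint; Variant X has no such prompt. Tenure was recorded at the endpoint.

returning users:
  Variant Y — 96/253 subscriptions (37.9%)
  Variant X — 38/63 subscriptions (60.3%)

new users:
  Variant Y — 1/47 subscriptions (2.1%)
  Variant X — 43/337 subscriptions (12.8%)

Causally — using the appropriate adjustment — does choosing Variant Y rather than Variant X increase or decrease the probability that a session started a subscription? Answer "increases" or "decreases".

increases

User tenure is downstream of the variant. One should not condition on a consequence of treatment, so the overall rates are the right comparison.
Pooled: Variant Y 32.3% vs Variant X 20.2%; Variant Y is higher overall.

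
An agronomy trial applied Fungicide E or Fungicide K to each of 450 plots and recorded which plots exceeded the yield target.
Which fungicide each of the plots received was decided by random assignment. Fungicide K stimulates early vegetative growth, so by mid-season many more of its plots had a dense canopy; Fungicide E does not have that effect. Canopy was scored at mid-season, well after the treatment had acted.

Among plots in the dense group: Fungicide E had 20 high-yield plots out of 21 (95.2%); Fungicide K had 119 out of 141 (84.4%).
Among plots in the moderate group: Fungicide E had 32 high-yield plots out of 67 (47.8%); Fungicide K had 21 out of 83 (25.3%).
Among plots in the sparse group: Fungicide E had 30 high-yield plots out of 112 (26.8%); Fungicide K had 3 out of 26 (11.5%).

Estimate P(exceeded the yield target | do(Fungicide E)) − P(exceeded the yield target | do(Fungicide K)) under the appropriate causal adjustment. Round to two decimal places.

-0.16

The mid-season canopy-specific comparison favours Fungicide E throughout, but the pooled figures favour Fungicide K. The question is whether to condition on mid-season canopy.
The distribution of mid-season canopy is itself part of what the fungicide does — it is an intermediate outcome. Holding it fixed would remove that part of the effect; the total effect is the pooled difference.
The causal difference is the pooled difference: 0.410 − 0.572 = -0.162.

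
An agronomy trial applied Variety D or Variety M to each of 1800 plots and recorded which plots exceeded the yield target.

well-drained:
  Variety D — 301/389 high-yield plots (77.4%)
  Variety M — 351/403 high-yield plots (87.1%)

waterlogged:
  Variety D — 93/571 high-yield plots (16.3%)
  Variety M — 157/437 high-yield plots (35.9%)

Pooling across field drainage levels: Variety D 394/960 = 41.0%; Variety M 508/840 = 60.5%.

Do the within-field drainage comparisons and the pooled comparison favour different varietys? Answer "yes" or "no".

no

Within each field drainage level (well-drained 77.4% vs 87.1%; waterlogged 16.3% vs 35.9%), Variety M has the higher rate every time. Pooled: 41.0% vs 60.5% — Variety M has the higher rate overall. They agree.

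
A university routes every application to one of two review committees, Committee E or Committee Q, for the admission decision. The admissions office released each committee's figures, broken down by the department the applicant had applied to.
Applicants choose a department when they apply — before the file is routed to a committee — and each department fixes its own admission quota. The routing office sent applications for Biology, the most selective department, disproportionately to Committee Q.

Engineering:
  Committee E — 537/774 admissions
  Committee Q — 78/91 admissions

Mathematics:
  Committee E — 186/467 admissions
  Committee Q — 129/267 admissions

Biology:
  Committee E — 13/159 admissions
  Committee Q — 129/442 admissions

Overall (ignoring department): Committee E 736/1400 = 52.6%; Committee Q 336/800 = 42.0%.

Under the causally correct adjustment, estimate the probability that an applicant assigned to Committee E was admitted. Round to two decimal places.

Committee Q is higher inside every department stratum but Committee E is higher in aggregate. Whether to stratify depends on how department relates to the review committee.
Here department is a common cause — it drives both which review committee a case falls under and the outcome. The crude comparison mixes populations; the stratum-specific rates are the causally relevant ones.
Standardising Committee E to the population department mix: 0.393·537/774 + 0.334·186/467 + 0.273·13/159 = 0.428.

0.43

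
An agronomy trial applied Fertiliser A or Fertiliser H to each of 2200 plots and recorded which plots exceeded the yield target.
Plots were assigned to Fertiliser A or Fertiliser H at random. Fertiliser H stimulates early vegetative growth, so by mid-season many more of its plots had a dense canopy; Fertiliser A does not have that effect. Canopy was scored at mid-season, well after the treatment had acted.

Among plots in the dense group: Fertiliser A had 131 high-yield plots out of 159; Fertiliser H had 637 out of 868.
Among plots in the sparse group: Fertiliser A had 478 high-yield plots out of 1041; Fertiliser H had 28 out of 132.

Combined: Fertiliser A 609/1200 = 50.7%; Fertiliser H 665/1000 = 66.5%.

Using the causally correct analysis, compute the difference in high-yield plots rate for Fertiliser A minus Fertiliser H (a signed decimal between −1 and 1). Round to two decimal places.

Mid-season canopy is recorded after the fertiliser and is itself shifted by it — it sits on the causal path from fertiliser to outcome. Conditioning on a mediator would strip out part of the effect we want; the pooled comparison gives the total causal effect.
The causal difference is the pooled difference: 0.507 − 0.665 = -0.158.

-0.16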